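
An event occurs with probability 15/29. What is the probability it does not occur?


P(A') = 1 - P(A) = 1 - 15/29 = 14/29

14/29


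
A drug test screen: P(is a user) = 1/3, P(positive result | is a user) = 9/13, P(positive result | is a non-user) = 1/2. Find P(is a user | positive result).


P(A) = P(A|B)P(B) + P(A|B')P(B') = 9/13*1/3 + 1/2*2/3 = 22/39
P(B|A) = P(A|B)P(B)/P(A) = (3/13)/(22/39) = 9/22

9/22


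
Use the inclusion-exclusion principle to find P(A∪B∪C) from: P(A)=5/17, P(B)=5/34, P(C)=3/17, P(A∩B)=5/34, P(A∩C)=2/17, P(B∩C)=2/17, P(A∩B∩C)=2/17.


P(A∪B∪C) = P(A)+P(B)+P(C) - P(AB)-P(AC)-P(BC) + P(ABC)
= 5/17+5/34+3/17 - 5/34-2/17-2/17 + 2/17
= 6/17

6/17


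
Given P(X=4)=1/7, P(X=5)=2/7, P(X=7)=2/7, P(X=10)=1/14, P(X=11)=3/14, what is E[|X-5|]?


E[|X-5|] = sum(g(x)*P(x))
= 1*1/7 + 0*2/7 + 2*2/7 + 5*1/14 + 6*3/14
= 33/14

33/14


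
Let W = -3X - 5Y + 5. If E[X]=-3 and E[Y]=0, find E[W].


E[-3X - 5Y + 5] = -3*E[X] - 5*E[Y] + 5
= (-3)*(-3) + (-5)*(0) + (5)
= 9 + 0 + 5 = 14

14


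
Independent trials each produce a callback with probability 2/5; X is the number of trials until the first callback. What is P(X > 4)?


P(X > 4) = P(first 4 trials all fail) = (1-p)^4 = (3/5)^4 = 81/625

81/625


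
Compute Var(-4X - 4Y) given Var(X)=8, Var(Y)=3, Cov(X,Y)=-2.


Var(-4X - 4Y) = (-4)^2*Var(X) + (-4)^2*Var(Y) + 2*(-4)*(-4)*Cov(X,Y)
= 16*8 + 16*3 + 32*(-2)
= 128 + 48 - 64 = 112

112


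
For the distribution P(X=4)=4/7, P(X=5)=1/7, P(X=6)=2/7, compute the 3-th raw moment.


E[X^3] = sum(x^3 * P(x))
= 64*4/7 + 125*1/7 + 216*2/7
= 813/7

813/7


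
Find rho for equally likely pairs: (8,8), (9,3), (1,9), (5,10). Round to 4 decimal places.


Cov(X,Y) = -5.6250, Var(X) = 9.6875, Var(Y) = 7.2500
rho = Cov/(sqrt(VarX)*sqrt(VarY)) = -0.6712

-0.6712


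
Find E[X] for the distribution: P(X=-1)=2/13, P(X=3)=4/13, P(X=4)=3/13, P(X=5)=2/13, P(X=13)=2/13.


E[X] = sum(x * P(x))
= -1*2/13 + 3*4/13 + 4*3/13 + 5*2/13 + 13*2/13
= 58/13

58/13


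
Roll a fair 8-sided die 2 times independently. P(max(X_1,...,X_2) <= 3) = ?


P(max <= 3) = P(all X_i <= 3) = (P(X_1 <= 3))^2
= (3/8)^2 = 9/64

9/64


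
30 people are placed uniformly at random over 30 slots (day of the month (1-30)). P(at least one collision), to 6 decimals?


P(all different) = prod((30-i)/30 for i=0..29) = 0.000000
P(at least one match) = 1 - 0.000000 = 1.000000

1.000000


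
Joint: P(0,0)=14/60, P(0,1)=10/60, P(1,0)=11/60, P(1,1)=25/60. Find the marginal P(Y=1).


P(Y=1) = P(0,1)+P(1,1) = 10/60 + 25/60 = 35/60 = 7/12

7/12


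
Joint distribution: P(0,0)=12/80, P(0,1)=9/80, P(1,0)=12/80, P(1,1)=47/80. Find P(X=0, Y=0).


Read from table: P(X=0, Y=0) = 12/80 = 3/20

3/20


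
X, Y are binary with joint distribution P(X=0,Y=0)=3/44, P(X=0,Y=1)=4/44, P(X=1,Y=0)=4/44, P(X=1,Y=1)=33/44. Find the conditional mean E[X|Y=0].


P(Y=0) = 7/44
E[X|Y=0] = (0*3 + 1*4)/7 = 4/7

4/7


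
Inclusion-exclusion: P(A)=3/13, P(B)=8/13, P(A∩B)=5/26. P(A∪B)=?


P(A∪B) = P(A) + P(B) - P(A∩B)
= 3/13 + 8/13 - 5/26 = 17/26

17/26


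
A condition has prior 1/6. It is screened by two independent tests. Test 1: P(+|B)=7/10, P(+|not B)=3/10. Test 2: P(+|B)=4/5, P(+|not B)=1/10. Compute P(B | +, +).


After test 1: P(+) = 7/10*1/6 + 3/10*5/6 = 11/30
P(B|+) = (7/60)/(11/30) = 7/22
After test 2 (use post1 as new prior): P(+) = 4/5*7/22 + 1/10*15/22 = 71/220
P(B|+,+) = (14/55)/(71/220) = 56/71

56/71


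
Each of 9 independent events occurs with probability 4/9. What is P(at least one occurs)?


P(at least one) = 1 - P(none)
P(none) = (1 - 4/9)^9 = (5/9)^9 = 1953125/387420489
P(at least one) = 1 - 1953125/387420489 = 385467364/387420489

385467364/387420489


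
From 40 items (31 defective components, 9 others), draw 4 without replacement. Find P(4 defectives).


P(X=4) = C(31,4)*C(9,0) / C(40,4)
= 31465*1 / 91390
= 31465/91390 = 6293/18278

6293/18278


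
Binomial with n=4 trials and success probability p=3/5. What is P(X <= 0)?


P(X<=0) = P(X=0)
= 16/625
= 16/625

16/625


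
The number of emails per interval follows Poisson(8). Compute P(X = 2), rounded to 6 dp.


P(X=2) = e^(-8) * 8^2 / 2!
≈ 0.0003354626279 * 64 / 2
≈ 0.010735

0.010735


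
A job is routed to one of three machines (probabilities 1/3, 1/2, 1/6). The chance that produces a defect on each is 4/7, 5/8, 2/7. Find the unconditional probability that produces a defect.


P(A) = P(A|B1)P(B1) + P(A|B2)P(B2) + P(A|B3)P(B3)
= 4/7*1/3 + 5/8*1/2 + 2/7*1/6
= 4/21 + 5/16 + 1/21 = 185/336

185/336


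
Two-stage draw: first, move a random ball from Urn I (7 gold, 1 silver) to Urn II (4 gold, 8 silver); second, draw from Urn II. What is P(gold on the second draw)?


P(transfer gold) = 7/8; P(transfer silver) = 1/8
If gold transferred: Urn II has 5 gold of 13, so P(gold|gold moved) = 5/13
If silver transferred: Urn II has 4 gold of 13, so P(gold|silver moved) = 4/13
By total probability: P(gold) = 7/8*5/13 + 1/8*4/13 = 3/8

3/8


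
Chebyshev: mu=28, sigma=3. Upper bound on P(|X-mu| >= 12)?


k = 12/3 = 4
Chebyshev: P(|X-mu| >= k*sigma) <= 1/k^2 = 1/4^2 = 1/16

1/16


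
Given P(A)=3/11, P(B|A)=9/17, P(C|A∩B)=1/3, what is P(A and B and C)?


P(A∩B∩C) = P(A) * P(B|A) * P(C|A∩B)
= 3/11 * 9/17 * 1/3
= 27/187 * 1/3 = 9/187

9/187


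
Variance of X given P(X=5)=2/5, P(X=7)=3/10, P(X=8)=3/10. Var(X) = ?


E[X] = 13/2, E[X^2] = 439/10
Var(X) = E[X^2] - (E[X])^2 = 439/10 - (13/2)^2 = 33/20

33/20


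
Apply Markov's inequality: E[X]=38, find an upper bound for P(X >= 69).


Markov: P(X >= a) <= E[X]/a
P(X >= 69) <= 38/69

38/69


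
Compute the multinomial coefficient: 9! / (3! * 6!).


9! = 362880
Denominator: 3!=6 * 6!=720
Coefficient = 362880 / 4320 = 84

84


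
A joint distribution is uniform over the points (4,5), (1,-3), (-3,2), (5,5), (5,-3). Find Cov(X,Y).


E[X]=12/5, E[Y]=6/5, E[XY]=21/5
Cov(X,Y) = E[XY] - E[X]E[Y] = 21/5 - 12/5*6/5 = 33/25

33/25


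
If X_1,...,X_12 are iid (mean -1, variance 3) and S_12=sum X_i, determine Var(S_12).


By independence, Var(S_n) = n*Var(X_1) = 12*3 = 36

36


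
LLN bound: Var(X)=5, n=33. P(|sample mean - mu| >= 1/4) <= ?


Var(Xbar) = Var(X)/n = 5/33
Chebyshev: P(|Xbar-mu| >= 1/4) <= Var(Xbar)/(1/4)^2 = (5/33)/(1/16) = 80/33
Bound exceeds 1, so trivial bound: 1

1


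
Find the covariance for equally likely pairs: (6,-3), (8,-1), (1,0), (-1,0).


E[X]=7/2, E[Y]=-1, E[XY]=-13/2
Cov(X,Y) = E[XY] - E[X]E[Y] = -13/2 - 7/2*-1 = -3

-3


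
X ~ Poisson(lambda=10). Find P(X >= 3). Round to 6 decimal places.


P(X>=3) = 1 - P(X<=2) = 1 - (e^(-10)*10^0/0! + e^(-10)*10^1/1! + e^(-10)*10^2/2!)
≈ 1 - (0.0000453999 + 0.0004539993 + 0.0022699965)
= 1 - 0.0027693957 = 0.9972306043
≈ 0.997231

0.997231


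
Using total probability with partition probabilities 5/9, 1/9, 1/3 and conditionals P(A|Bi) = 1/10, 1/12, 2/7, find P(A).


P(A) = P(A|B1)P(B1) + P(A|B2)P(B2) + P(A|B3)P(B3)
= 1/10*5/9 + 1/12*1/9 + 2/7*1/3
= 1/18 + 1/108 + 2/21 = 121/756

121/756


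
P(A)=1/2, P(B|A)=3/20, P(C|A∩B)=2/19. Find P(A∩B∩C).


P(A∩B∩C) = P(A) * P(B|A) * P(C|A∩B)
= 1/2 * 3/20 * 2/19
= 3/40 * 2/19 = 3/380

3/380


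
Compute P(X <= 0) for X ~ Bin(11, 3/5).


P(X<=0) = P(X=0)
= 2048/48828125
= 2048/48828125

2048/48828125


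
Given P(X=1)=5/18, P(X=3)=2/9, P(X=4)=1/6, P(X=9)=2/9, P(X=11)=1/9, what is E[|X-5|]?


E[|X-5|] = sum(g(x)*P(x))
= 4*5/18 + 2*2/9 + 1*1/6 + 4*2/9 + 6*1/9
= 59/18

59/18


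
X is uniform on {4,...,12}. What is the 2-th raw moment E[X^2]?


E[X^2] = (1/9) * sum(x^2 for x=4..12)
= 636/9 = 212/3

212/3


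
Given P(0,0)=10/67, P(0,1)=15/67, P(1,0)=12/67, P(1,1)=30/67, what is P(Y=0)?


P(Y=0) = P(0,0)+P(1,0) = 10/67 + 12/67 = 22/67

22/67


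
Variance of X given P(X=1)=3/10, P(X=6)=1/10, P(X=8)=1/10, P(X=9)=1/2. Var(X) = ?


E[X] = 31/5, E[X^2] = 254/5
Var(X) = E[X^2] - (E[X])^2 = 254/5 - (31/5)^2 = 309/25

309/25


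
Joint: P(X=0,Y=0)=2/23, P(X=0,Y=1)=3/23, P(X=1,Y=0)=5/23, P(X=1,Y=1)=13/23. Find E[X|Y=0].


P(Y=0) = 7/23
E[X|Y=0] = (0*2 + 1*5)/7 = 5/7

5/7


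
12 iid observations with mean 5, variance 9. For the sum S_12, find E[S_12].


E[S_n] = n*E[X_1] = 12*5 = 60

60


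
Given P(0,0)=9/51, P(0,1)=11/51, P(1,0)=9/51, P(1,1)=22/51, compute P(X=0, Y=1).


Read from table: P(X=0, Y=1) = 11/51

11/51


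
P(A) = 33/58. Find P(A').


P(A') = 1 - P(A) = 1 - 33/58 = 25/58

25/58


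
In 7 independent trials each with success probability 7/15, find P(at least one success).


P(at least one) = 1 - P(none)
P(none) = (1 - 7/15)^7 = (8/15)^7 = 2097152/170859375
P(at least one) = 1 - 2097152/170859375 = 168762223/170859375

168762223/170859375


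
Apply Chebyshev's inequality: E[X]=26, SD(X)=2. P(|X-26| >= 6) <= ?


k = 6/2 = 3
Chebyshev: P(|X-mu| >= k*sigma) <= 1/k^2 = 1/3^2 = 1/9

1/9


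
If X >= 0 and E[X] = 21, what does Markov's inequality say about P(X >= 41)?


Markov: P(X >= a) <= E[X]/a
P(X >= 41) <= 21/41

21/41


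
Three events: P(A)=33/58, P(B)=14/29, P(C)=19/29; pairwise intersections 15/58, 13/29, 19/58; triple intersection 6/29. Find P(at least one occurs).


P(A∪B∪C) = P(A)+P(B)+P(C) - P(AB)-P(AC)-P(BC) + P(ABC)
= 33/58+14/29+19/29 - 15/58-13/29-19/58 + 6/29
= 51/58

51/58


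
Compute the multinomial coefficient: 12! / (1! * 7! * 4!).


12! = 479001600
Denominator: 1!=1 * 7!=5040 * 4!=24
Coefficient = 479001600 / 120960 = 3960

3960


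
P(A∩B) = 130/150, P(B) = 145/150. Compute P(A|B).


P(A|B) = P(A∩B)/P(B) = (130/150)/(145/150) = 130/145 = 26/29

26/29


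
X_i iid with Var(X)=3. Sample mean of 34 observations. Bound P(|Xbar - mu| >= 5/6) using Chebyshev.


Var(Xbar) = Var(X)/n = 3/34
Chebyshev: P(|Xbar-mu| >= 5/6) <= Var(Xbar)/(5/6)^2 = (3/34)/(25/36) = 54/425

54/425


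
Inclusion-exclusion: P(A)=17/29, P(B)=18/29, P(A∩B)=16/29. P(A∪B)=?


P(A∪B) = P(A) + P(B) - P(A∩B)
= 17/29 + 18/29 - 16/29 = 19/29

19/29


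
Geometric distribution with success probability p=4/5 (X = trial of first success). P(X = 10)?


P(X=10) = (1-p)^9 * p = (1/5)^9 * 4/5
= 1/1953125 * 4/5 = 4/9765625

4/9765625


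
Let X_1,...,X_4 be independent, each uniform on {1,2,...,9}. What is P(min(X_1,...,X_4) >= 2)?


P(min >= 2) = P(all X_i >= 2) = (P(X_1 >= 2))^4
= (8/9)^4 = 4096/6561

4096/6561


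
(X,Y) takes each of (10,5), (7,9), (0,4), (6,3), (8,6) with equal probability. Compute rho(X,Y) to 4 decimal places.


Cov(X,Y) = 2.3200, Var(X) = 11.3600, Var(Y) = 4.2400
rho = Cov/(sqrt(VarX)*sqrt(VarY)) = 0.3343

0.3343


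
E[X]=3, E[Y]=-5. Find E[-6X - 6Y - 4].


E[-6X - 6Y - 4] = -6*E[X] - 6*E[Y] - 4
= (-6)*(3) + (-6)*(-5) + (-4)
= -18 + 30 - 4 = 8

8


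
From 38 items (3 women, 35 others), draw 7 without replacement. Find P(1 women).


P(X=1) = C(3,1)*C(35,6) / C(38,7)
= 3*1623160 / 12620256
= 4869480/12620256 = 1085/2812

1085/2812


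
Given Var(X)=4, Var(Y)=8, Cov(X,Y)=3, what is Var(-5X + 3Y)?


Var(-5X + 3Y) = (-5)^2*Var(X) + 3^2*Var(Y) + 2*(-5)*3*Cov(X,Y)
= 25*4 + 9*8 - 30*3
= 100 + 72 - 90 = 82

82


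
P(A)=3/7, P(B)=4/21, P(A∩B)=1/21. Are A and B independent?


P(A)*P(B) = 3/7*4/21 = 4/49
P(A∩B) = 1/21 != 4/49, so not independent

No, A and B are not independent


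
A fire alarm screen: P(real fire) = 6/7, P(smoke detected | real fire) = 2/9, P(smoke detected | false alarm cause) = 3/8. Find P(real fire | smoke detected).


P(A) = P(A|B)P(B) + P(A|B')P(B') = 2/9*6/7 + 3/8*1/7 = 41/168
P(B|A) = P(A|B)P(B)/P(A) = (4/21)/(41/168) = 32/41

32/41


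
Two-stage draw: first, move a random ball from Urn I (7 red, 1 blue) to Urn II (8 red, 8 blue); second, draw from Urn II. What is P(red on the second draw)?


P(transfer red) = 7/8; P(transfer blue) = 1/8
If red transferred: Urn II has 9 red of 17, so P(red|red moved) = 9/17
If blue transferred: Urn II has 8 red of 17, so P(red|blue moved) = 8/17
By total probability: P(red) = 7/8*9/17 + 1/8*8/17 = 71/136

71/136


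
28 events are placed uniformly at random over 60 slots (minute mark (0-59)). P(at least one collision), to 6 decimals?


P(all different) = prod((60-i)/60 for i=0..27) = 0.000515
P(at least one match) = 1 - 0.000515 = 0.999485

0.999485


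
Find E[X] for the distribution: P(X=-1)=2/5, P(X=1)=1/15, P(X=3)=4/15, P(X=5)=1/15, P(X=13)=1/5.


E[X] = sum(x * P(x))
= -1*2/5 + 1*1/15 + 3*4/15 + 5*1/15 + 13*1/5
= 17/5

17/5


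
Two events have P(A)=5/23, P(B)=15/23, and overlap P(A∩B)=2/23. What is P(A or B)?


P(A∪B) = P(A) + P(B) - P(A∩B)
= 5/23 + 15/23 - 2/23 = 18/23

18/23


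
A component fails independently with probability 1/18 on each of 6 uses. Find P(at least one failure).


P(at least one) = 1 - P(none)
P(none) = (1 - 1/18)^6 = (17/18)^6 = 24137569/34012224
P(at least one) = 1 - 24137569/34012224 = 9874655/34012224

9874655/34012224


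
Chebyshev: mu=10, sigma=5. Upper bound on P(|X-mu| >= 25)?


k = 25/5 = 5
Chebyshev: P(|X-mu| >= k*sigma) <= 1/k^2 = 1/5^2 = 1/25

1/25


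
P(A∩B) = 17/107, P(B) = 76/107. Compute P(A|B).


P(A|B) = P(A∩B)/P(B) = (17/107)/(76/107) = 17/76

17/76


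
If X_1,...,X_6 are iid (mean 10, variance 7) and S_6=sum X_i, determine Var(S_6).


By independence, Var(S_n) = n*Var(X_1) = 6*7 = 42

42


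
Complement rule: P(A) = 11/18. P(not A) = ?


P(A') = 1 - P(A) = 1 - 11/18 = 7/18

7/18


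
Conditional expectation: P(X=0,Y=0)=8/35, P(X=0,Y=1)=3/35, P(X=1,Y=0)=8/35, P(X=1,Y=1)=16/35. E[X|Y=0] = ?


P(Y=0) = 16/35
E[X|Y=0] = (0*8 + 1*8)/16 = 8/16 = 1/2

1/2


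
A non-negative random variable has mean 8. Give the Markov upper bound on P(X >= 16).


Markov: P(X >= a) <= E[X]/a
P(X >= 16) <= 8/16 = 1/2

1/2


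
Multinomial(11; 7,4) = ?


11! = 39916800
Denominator: 7!=5040 * 4!=24
Coefficient = 39916800 / 120960 = 330

330


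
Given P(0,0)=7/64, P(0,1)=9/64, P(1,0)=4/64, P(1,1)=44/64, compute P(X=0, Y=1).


Read from table: P(X=0, Y=1) = 9/64

9/64


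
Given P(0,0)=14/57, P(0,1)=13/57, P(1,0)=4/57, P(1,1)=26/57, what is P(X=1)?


P(X=1) = P(1,0)+P(1,1) = 4/57 + 26/57 = 30/57 = 10/19

10/19


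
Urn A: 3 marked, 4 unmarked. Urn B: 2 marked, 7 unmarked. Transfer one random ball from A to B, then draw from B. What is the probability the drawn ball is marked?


P(transfer marked) = 3/7; P(transfer unmarked) = 4/7
If marked transferred: Urn II has 3 marked of 10, so P(marked|marked moved) = 3/10
If unmarked transferred: Urn II has 2 marked of 10, so P(marked|unmarked moved) = 1/5
By total probability: P(marked) = 3/7*3/10 + 4/7*1/5 = 17/70

17/70


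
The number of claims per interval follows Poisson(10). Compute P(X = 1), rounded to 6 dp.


P(X=1) = e^(-10) * 10^1 / 1!
≈ 0.00004539992976 * 10 / 1
≈ 0.000454

0.000454


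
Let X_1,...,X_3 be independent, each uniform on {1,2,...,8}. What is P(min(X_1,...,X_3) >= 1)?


P(min >= 1) = P(all X_i >= 1) = (P(X_1 >= 1))^3
= (8/8)^3 = 1^3 = 1

1


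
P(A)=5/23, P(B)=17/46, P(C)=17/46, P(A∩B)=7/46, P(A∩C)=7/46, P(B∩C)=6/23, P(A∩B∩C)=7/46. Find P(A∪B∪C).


P(A∪B∪C) = P(A)+P(B)+P(C) - P(AB)-P(AC)-P(BC) + P(ABC)
= 5/23+17/46+17/46 - 7/46-7/46-6/23 + 7/46
= 25/46

25/46


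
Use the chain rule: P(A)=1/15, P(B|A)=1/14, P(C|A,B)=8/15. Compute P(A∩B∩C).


P(A∩B∩C) = P(A) * P(B|A) * P(C|A∩B)
= 1/15 * 1/14 * 8/15
= 1/210 * 8/15 = 4/1575

4/1575


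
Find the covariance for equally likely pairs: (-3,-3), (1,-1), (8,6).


E[X]=2, E[Y]=2/3, E[XY]=56/3
Cov(X,Y) = E[XY] - E[X]E[Y] = 56/3 - 2*2/3 = 52/3

52/3


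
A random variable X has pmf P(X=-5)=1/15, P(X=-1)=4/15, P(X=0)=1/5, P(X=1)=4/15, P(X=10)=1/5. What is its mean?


E[X] = sum(x * P(x))
= -5*1/15 - 1*4/15 + 0*1/5 + 1*4/15 + 10*1/5
= 5/3

5/3


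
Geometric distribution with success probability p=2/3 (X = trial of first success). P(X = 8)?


P(X=8) = (1-p)^7 * p = (1/3)^7 * 2/3
= 1/2187 * 2/3 = 2/6561

2/6561


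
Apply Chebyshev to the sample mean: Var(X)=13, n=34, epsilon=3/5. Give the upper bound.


Var(Xbar) = Var(X)/n = 13/34
Chebyshev: P(|Xbar-mu| >= 3/5) <= Var(Xbar)/(3/5)^2 = (13/34)/(9/25) = 325/306
Bound exceeds 1, so trivial bound: 1

1


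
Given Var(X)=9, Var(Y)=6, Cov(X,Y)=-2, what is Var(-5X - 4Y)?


Var(-5X - 4Y) = (-5)^2*Var(X) + (-4)^2*Var(Y) + 2*(-5)*(-4)*Cov(X,Y)
= 25*9 + 16*6 + 40*(-2)
= 225 + 96 - 80 = 241

241


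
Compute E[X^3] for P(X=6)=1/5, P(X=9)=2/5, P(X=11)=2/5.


E[X^3] = sum(g(x)*P(x))
= 216*1/5 + 729*2/5 + 1331*2/5
= 4336/5

4336/5


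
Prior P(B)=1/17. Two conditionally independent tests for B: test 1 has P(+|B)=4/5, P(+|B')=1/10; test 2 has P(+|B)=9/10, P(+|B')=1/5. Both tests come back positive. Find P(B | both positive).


After test 1: P(+) = 4/5*1/17 + 1/10*16/17 = 12/85
P(B|+) = (4/85)/(12/85) = 1/3
After test 2 (use post1 as new prior): P(+) = 9/10*1/3 + 1/5*2/3 = 13/30
P(B|+,+) = (3/10)/(13/30) = 9/13

9/13


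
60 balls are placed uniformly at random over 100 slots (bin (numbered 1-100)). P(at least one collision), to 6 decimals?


P(all different) = prod((100-i)/100 for i=0..59) = 0.000000
P(at least one match) = 1 - 0.000000 = 1.000000

1.000000


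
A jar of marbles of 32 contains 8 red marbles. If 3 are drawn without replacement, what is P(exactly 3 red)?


P(X=3) = C(8,3)*C(24,0) / C(32,3)
= 56*1 / 4960
= 56/4960 = 7/620

7/620


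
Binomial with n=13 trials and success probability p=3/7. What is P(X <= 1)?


P(X<=1) = P(X=0) + P(X=1)
= 67108864/96889010407 + 654311424/96889010407
= 721420288/96889010407

721420288/96889010407


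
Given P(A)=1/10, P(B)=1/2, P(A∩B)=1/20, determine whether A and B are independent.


P(A)*P(B) = 1/10*1/2 = 1/20
P(A∩B) = 1/20, which equals P(A)P(B), so independent

Yes, A and B are independent


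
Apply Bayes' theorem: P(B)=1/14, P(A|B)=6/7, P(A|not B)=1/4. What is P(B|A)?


P(A) = P(A|B)P(B) + P(A|B')P(B') = 6/7*1/14 + 1/4*13/14 = 115/392
P(B|A) = P(A|B)P(B)/P(A) = (3/49)/(115/392) = 24/115

24/115


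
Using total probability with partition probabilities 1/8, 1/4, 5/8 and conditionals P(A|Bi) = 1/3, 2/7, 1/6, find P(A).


P(A) = P(A|B1)P(B1) + P(A|B2)P(B2) + P(A|B3)P(B3)
= 1/3*1/8 + 2/7*1/4 + 1/6*5/8
= 1/24 + 1/14 + 5/48 = 73/336

73/336


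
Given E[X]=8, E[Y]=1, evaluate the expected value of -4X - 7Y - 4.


E[-4X - 7Y - 4] = -4*E[X] - 7*E[Y] - 4
= (-4)*(8) + (-7)*(1) + (-4)
= -32 - 7 - 4 = -43

-43


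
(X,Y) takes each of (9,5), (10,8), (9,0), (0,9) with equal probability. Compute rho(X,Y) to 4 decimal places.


Cov(X,Y) = -7.2500, Var(X) = 16.5000, Var(Y) = 12.2500
rho = Cov/(sqrt(VarX)*sqrt(VarY)) = -0.5100

-0.5100


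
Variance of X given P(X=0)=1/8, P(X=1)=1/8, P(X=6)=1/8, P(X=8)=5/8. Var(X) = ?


E[X] = 47/8, E[X^2] = 357/8
Var(X) = E[X^2] - (E[X])^2 = 357/8 - (47/8)^2 = 647/64

647/64


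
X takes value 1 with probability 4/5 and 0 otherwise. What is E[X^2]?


For Bernoulli: X in {0,1}
E[X^2] = 0^2*(1-4/5) + 1^2*4/5 = 4/5

4/5


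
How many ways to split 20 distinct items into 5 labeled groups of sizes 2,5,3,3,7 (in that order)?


20! = 2432902008176640000
Denominator: 2!=2 * 5!=120 * 3!=6 * 3!=6 * 7!=5040
Coefficient = 2432902008176640000 / 43545600 = 55870214400

55870214400


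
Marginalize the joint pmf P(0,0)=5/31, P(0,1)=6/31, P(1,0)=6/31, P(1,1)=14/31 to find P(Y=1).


P(Y=1) = P(0,1)+P(1,1) = 6/31 + 14/31 = 20/31

20/31


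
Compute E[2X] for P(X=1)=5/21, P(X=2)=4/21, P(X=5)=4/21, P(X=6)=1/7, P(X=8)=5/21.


E[2X] = sum(g(x)*P(x))
= 2*5/21 + 4*4/21 + 10*4/21 + 12*1/7 + 16*5/21
= 26/3

26/3


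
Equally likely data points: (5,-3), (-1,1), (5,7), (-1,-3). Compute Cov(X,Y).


E[X]=2, E[Y]=1/2, E[XY]=11/2
Cov(X,Y) = E[XY] - E[X]E[Y] = 11/2 - 2*1/2 = 9/2

9/2


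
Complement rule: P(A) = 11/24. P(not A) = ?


P(A') = 1 - P(A) = 1 - 11/24 = 13/24

13/24


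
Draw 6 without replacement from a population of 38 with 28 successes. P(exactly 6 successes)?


P(X=6) = C(28,6)*C(10,0) / C(38,6)
= 376740*1 / 2760681
= 376740/2760681 = 17940/131461

17940/131461


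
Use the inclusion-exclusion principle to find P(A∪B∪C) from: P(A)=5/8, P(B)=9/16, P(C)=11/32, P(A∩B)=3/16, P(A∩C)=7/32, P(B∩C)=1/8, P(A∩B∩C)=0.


P(A∪B∪C) = P(A)+P(B)+P(C) - P(AB)-P(AC)-P(BC) + P(ABC)
= 5/8+9/16+11/32 - 3/16-7/32-1/8 + 0
= 1

1


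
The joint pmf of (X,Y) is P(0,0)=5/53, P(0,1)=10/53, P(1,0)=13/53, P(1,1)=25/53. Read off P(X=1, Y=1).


Read from table: P(X=1, Y=1) = 25/53

25/53


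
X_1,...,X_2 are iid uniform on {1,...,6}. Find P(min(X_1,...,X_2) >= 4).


P(min >= 4) = P(all X_i >= 4) = (P(X_1 >= 4))^2
= (3/6)^2 = (1/2)^2 = 1/4

1/4


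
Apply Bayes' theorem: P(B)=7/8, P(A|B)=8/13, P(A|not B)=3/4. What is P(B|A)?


P(A) = P(A|B)P(B) + P(A|B')P(B') = 8/13*7/8 + 3/4*1/8 = 263/416
P(B|A) = P(A|B)P(B)/P(A) = (7/13)/(263/416) = 224/263

224/263


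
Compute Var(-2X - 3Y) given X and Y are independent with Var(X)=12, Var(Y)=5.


Independence => Cov(X,Y)=0
Var(-2X - 3Y) = (-2)^2*Var(X) + (-3)^2*Var(Y)
= 4*12 + 9*5 = 93

93


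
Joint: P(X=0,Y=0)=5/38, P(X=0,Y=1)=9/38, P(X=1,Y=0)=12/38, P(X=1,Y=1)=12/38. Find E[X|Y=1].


P(Y=1) = 21/38
E[X|Y=1] = (0*9 + 1*12)/21 = 12/21 = 4/7

4/7


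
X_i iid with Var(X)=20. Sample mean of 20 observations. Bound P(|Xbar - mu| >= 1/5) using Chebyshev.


Var(Xbar) = Var(X)/n = 20/20
Chebyshev: P(|Xbar-mu| >= 1/5) <= Var(Xbar)/(1/5)^2 = 1/(1/25) = 25
Bound exceeds 1, so trivial bound: 1

1


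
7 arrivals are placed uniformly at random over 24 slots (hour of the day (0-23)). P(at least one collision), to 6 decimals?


P(all different) = prod((24-i)/24 for i=0..6) = 0.380328
P(at least one match) = 1 - 0.380328 = 0.619672

0.619672


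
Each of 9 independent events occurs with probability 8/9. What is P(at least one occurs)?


P(at least one) = 1 - P(none)
P(none) = (1 - 8/9)^9 = (1/9)^9 = 1/387420489
P(at least one) = 1 - 1/387420489 = 387420488/387420489

387420488/387420489


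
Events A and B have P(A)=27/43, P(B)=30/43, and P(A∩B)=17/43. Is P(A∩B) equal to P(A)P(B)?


P(A)*P(B) = 27/43*30/43 = 810/1849
P(A∩B) = 17/43 != 810/1849, so not independent

No, A and B are not independent


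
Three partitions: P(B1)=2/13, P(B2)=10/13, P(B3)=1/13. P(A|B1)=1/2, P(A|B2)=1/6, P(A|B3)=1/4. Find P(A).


P(A) = P(A|B1)P(B1) + P(A|B2)P(B2) + P(A|B3)P(B3)
= 1/2*2/13 + 1/6*10/13 + 1/4*1/13
= 1/13 + 5/39 + 1/52 = 35/156

35/156


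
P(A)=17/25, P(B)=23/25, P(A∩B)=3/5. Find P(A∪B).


P(A∪B) = P(A) + P(B) - P(A∩B)
= 17/25 + 23/25 - 3/5 = 1

1


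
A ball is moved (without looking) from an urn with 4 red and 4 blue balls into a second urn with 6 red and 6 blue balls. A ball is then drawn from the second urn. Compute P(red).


P(transfer red) = 4/8 = 1/2; P(transfer blue) = 1/2
If red transferred: Urn II has 7 red of 13, so P(red|red moved) = 7/13
If blue transferred: Urn II has 6 red of 13, so P(red|blue moved) = 6/13
By total probability: P(red) = 1/2*7/13 + 1/2*6/13 = 1/2

1/2


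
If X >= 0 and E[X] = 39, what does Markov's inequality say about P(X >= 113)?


Markov: P(X >= a) <= E[X]/a
P(X >= 113) <= 39/113

39/113


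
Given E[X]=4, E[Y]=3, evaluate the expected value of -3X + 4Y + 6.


E[-3X + 4Y + 6] = -3*E[X] + 4*E[Y] + 6
= (-3)*(4) + (4)*(3) + (6)
= -12 + 12 + 6 = 6

6


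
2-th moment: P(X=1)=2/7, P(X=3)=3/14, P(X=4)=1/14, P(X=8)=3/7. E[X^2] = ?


E[X^2] = sum(x^2 * P(x))
= 1*2/7 + 9*3/14 + 16*1/14 + 64*3/7
= 431/14

431/14


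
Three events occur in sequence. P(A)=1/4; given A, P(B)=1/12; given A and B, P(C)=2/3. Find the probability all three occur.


P(A∩B∩C) = P(A) * P(B|A) * P(C|A∩B)
= 1/4 * 1/12 * 2/3
= 1/48 * 2/3 = 1/72

1/72


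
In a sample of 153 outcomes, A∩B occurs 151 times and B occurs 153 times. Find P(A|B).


P(A|B) = P(A∩B)/P(B) = (151/153)/(153/153) = 151/153

151/153


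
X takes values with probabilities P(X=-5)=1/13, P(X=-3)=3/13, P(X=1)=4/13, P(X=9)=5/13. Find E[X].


E[X] = sum(x * P(x))
= -5*1/13 - 3*3/13 + 1*4/13 + 9*5/13
= 35/13

35/13


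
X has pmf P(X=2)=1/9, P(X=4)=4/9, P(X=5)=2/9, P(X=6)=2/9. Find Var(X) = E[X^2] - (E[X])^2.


E[X] = 40/9, E[X^2] = 190/9
Var(X) = E[X^2] - (E[X])^2 = 190/9 - (40/9)^2 = 110/81

110/81


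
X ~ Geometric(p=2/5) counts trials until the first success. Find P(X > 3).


P(X > 3) = P(first 3 trials all fail) = (1-p)^3 = (3/5)^3 = 27/125

27/125


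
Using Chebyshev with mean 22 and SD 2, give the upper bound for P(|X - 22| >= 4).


k = 4/2 = 2
Chebyshev: P(|X-mu| >= k*sigma) <= 1/k^2 = 1/2^2 = 1/4

1/4


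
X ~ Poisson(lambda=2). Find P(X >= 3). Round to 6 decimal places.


P(X>=3) = 1 - P(X<=2) = 1 - (e^(-2)*2^0/0! + e^(-2)*2^1/1! + e^(-2)*2^2/2!)
≈ 1 - (0.1353352832 + 0.2706705665 + 0.2706705665)
= 1 - 0.6766764162 = 0.3233235838
≈ 0.323324

0.323324


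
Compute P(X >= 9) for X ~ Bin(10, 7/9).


P(X>=9) = P(X=9) + P(X=10)
= 807072140/3486784401 + 282475249/3486784401
= 40353607/129140163

40353607/129140163


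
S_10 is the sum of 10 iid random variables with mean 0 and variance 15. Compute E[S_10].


E[S_n] = n*E[X_1] = 10*0 = 0

0


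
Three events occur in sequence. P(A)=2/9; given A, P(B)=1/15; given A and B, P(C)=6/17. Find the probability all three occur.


P(A∩B∩C) = P(A) * P(B|A) * P(C|A∩B)
= 2/9 * 1/15 * 6/17
= 2/135 * 6/17 = 4/765

4/765


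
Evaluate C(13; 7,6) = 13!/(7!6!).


13! = 6227020800
Denominator: 7!=5040 * 6!=720
Coefficient = 6227020800 / 3628800 = 1716

1716


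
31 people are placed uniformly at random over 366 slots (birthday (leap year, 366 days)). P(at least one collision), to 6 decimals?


P(all different) = prod((366-i)/366 for i=0..30) = 0.270541
P(at least one match) = 1 - 0.270541 = 0.729459

0.729459


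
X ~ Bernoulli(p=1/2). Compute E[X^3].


For Bernoulli: X in {0,1}
E[X^3] = 0^3*(1-1/2) + 1^3*1/2 = 1/2

1/2


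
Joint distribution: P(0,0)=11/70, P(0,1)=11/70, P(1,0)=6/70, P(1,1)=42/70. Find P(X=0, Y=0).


Read from table: P(X=0, Y=0) = 11/70

11/70


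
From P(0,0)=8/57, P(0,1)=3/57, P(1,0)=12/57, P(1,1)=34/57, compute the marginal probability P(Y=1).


P(Y=1) = P(0,1)+P(1,1) = 3/57 + 34/57 = 37/57

37/57


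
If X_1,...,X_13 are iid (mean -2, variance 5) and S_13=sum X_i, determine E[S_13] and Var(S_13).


E[S_n] = n*mu = 13*-2 = -26
Var(S_n) = n*sigma^2 = 13*5 = 65

E[S_13]=-26, Var(S_13)=65


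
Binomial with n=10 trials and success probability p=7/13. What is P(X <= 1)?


P(X<=1) = P(X=0) + P(X=1)
= 60466176/137858491849 + 705438720/137858491849
= 765904896/137858491849

765904896/137858491849


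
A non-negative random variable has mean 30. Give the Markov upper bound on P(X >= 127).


Markov: P(X >= a) <= E[X]/a
P(X >= 127) <= 30/127

30/127


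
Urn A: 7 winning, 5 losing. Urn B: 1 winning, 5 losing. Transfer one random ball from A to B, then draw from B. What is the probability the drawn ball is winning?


P(transfer winning) = 7/12; P(transfer losing) = 5/12
If winning transferred: Urn II has 2 winning of 7, so P(winning|winning moved) = 2/7
If losing transferred: Urn II has 1 winning of 7, so P(winning|losing moved) = 1/7
By total probability: P(winning) = 7/12*2/7 + 5/12*1/7 = 19/84

19/84


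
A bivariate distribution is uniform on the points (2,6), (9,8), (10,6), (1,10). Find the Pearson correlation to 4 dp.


Cov(X,Y) = -2.7500, Var(X) = 16.2500, Var(Y) = 2.7500
rho = Cov/(sqrt(VarX)*sqrt(VarY)) = -0.4114

-0.4114


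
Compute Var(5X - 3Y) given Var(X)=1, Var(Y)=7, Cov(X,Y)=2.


Var(5X - 3Y) = 5^2*Var(X) + (-3)^2*Var(Y) + 2*5*(-3)*Cov(X,Y)
= 25*1 + 9*7 - 30*2
= 25 + 63 - 60 = 28

28


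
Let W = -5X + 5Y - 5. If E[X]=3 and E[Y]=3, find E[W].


E[-5X + 5Y - 5] = -5*E[X] + 5*E[Y] - 5
= (-5)*(3) + (5)*(3) + (-5)
= -15 + 15 - 5 = -5

-5


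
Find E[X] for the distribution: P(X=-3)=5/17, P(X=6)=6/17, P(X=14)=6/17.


E[X] = sum(x * P(x))
= -3*5/17 + 6*6/17 + 14*6/17
= 105/17

105/17


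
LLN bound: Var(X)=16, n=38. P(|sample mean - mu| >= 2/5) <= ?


Var(Xbar) = Var(X)/n = 16/38
Chebyshev: P(|Xbar-mu| >= 2/5) <= Var(Xbar)/(2/5)^2 = (8/19)/(4/25) = 50/19
Bound exceeds 1, so trivial bound: 1

1


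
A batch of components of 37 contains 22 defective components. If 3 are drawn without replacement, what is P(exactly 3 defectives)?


P(X=3) = C(22,3)*C(15,0) / C(37,3)
= 1540*1 / 7770
= 1540/7770 = 22/111

22/111


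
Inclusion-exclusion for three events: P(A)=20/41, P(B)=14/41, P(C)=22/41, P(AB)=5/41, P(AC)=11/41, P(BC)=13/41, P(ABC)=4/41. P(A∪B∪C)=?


P(A∪B∪C) = P(A)+P(B)+P(C) - P(AB)-P(AC)-P(BC) + P(ABC)
= 20/41+14/41+22/41 - 5/41-11/41-13/41 + 4/41
= 31/41

31/41


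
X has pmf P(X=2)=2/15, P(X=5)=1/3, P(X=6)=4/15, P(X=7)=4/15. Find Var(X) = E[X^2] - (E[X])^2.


E[X] = 27/5, E[X^2] = 473/15
Var(X) = E[X^2] - (E[X])^2 = 473/15 - (27/5)^2 = 178/75

178/75


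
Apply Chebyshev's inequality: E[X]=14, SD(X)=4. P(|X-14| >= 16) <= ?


k = 16/4 = 4
Chebyshev: P(|X-mu| >= k*sigma) <= 1/k^2 = 1/4^2 = 1/16

1/16


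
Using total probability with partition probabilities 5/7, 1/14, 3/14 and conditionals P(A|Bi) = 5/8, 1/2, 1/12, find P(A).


P(A) = P(A|B1)P(B1) + P(A|B2)P(B2) + P(A|B3)P(B3)
= 5/8*5/7 + 1/2*1/14 + 1/12*3/14
= 25/56 + 1/28 + 1/56 = 1/2

1/2


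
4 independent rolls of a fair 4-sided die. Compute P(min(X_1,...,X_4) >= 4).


P(min >= 4) = P(all X_i >= 4) = (P(X_1 >= 4))^4
= (1/4)^4 = 1/256

1/256


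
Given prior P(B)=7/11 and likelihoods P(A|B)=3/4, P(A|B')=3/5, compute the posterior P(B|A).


P(A) = P(A|B)P(B) + P(A|B')P(B') = 3/4*7/11 + 3/5*4/11 = 153/220
P(B|A) = P(A|B)P(B)/P(A) = (21/44)/(153/220) = 35/51

35/51


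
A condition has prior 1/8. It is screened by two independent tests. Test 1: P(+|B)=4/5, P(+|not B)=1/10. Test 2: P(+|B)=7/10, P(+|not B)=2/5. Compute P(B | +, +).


After test 1: P(+) = 4/5*1/8 + 1/10*7/8 = 3/16
P(B|+) = (1/10)/(3/16) = 8/15
After test 2 (use post1 as new prior): P(+) = 7/10*8/15 + 2/5*7/15 = 14/25
P(B|+,+) = (28/75)/(14/25) = 2/3

2/3


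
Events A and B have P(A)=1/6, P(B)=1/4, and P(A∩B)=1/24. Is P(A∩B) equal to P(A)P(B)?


P(A)*P(B) = 1/6*1/4 = 1/24
P(A∩B) = 1/24, which equals P(A)P(B), so independent

Yes, A and B are independent


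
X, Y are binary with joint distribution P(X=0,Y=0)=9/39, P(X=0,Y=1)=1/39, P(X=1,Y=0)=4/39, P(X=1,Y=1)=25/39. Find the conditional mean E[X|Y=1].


P(Y=1) = 26/39
E[X|Y=1] = (0*1 + 1*25)/26 = 25/26

25/26


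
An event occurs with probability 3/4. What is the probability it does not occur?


P(A') = 1 - P(A) = 1 - 3/4 = 1/4

1/4


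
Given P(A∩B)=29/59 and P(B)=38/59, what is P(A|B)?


P(A|B) = P(A∩B)/P(B) = (29/59)/(38/59) = 29/38

29/38


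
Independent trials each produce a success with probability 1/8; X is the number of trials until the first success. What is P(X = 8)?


P(X=8) = (1-p)^7 * p = (7/8)^7 * 1/8
= 823543/2097152 * 1/8 = 823543/16777216

823543/16777216


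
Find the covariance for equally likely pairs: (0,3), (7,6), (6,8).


E[X]=13/3, E[Y]=17/3, E[XY]=30
Cov(X,Y) = E[XY] - E[X]E[Y] = 30 - 13/3*17/3 = 49/9

49/9


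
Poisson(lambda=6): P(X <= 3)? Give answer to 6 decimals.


P(X<=3) = e^(-6)*6^0/0! + e^(-6)*6^1/1! + e^(-6)*6^2/2! + e^(-6)*6^3/3!
≈ 0.0024787522 + 0.0148725131 + 0.0446175392 + 0.0892350784
= 0.1512038829
≈ 0.151204

0.151204


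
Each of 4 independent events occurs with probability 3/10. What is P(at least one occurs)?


P(at least one) = 1 - P(none)
P(none) = (1 - 3/10)^4 = (7/10)^4 = 2401/10000
P(at least one) = 1 - 2401/10000 = 7599/10000

7599/10000


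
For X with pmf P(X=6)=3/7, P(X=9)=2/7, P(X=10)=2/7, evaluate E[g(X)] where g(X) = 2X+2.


E[2X+2] = sum(g(x)*P(x))
= 14*3/7 + 20*2/7 + 22*2/7
= 18

18


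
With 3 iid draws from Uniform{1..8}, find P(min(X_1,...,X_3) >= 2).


P(min >= 2) = P(all X_i >= 2) = (P(X_1 >= 2))^3
= (7/8)^3 = 343/512

343/512


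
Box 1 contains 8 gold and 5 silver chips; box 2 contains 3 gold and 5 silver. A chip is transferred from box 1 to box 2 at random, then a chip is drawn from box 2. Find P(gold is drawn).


P(transfer gold) = 8/13; P(transfer silver) = 5/13
If gold transferred: Urn II has 4 gold of 9, so P(gold|gold moved) = 4/9
If silver transferred: Urn II has 3 gold of 9, so P(gold|silver moved) = 1/3
By total probability: P(gold) = 8/13*4/9 + 5/13*1/3 = 47/117

47/117


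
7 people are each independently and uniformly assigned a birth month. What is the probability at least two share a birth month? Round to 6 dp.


P(all different) = prod((12-i)/12 for i=0..6) = 0.111400
P(at least one match) = 1 - 0.111400 = 0.888600

0.888600


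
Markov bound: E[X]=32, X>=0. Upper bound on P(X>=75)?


Markov: P(X >= a) <= E[X]/a
P(X >= 75) <= 32/75

32/75


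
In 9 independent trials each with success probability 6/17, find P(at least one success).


P(at least one) = 1 - P(none)
P(none) = (1 - 6/17)^9 = (11/17)^9 = 2357947691/118587876497
P(at least one) = 1 - 2357947691/118587876497 = 116229928806/118587876497

116229928806/118587876497


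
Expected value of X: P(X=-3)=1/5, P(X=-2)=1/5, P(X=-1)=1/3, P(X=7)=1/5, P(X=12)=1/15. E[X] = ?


E[X] = sum(x * P(x))
= -3*1/5 - 2*1/5 - 1*1/3 + 7*1/5 + 12*1/15
= 13/15

13/15


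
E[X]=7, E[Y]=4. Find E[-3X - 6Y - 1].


E[-3X - 6Y - 1] = -3*E[X] - 6*E[Y] - 1
= (-3)*(7) + (-6)*(4) + (-1)
= -21 - 24 - 1 = -46

-46


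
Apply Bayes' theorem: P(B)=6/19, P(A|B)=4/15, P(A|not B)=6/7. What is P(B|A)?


P(A) = P(A|B)P(B) + P(A|B')P(B') = 4/15*6/19 + 6/7*13/19 = 446/665
P(B|A) = P(A|B)P(B)/P(A) = (8/95)/(446/665) = 28/223

28/223


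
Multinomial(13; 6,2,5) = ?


13! = 6227020800
Denominator: 6!=720 * 2!=2 * 5!=120
Coefficient = 6227020800 / 172800 = 36036

36036


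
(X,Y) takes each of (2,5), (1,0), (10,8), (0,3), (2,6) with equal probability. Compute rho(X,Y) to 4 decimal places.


Cov(X,Y) = 7.2000, Var(X) = 12.8000, Var(Y) = 7.4400
rho = Cov/(sqrt(VarX)*sqrt(VarY)) = 0.7378

0.7378


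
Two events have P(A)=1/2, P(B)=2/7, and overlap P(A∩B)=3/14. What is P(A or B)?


P(A∪B) = P(A) + P(B) - P(A∩B)
= 1/2 + 2/7 - 3/14 = 4/7

4/7


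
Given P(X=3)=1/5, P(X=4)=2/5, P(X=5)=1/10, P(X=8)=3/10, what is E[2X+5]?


E[2X+5] = sum(g(x)*P(x))
= 11*1/5 + 13*2/5 + 15*1/10 + 21*3/10
= 76/5

76/5


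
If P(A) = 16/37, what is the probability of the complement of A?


P(A') = 1 - P(A) = 1 - 16/37 = 21/37

21/37


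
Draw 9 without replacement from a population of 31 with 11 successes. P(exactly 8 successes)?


P(X=8) = C(11,8)*C(20,1) / C(31,9)
= 165*20 / 20160075
= 3300/20160075 = 44/268801

44/268801


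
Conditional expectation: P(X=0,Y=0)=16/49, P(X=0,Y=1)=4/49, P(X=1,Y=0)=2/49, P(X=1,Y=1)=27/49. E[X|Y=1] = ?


P(Y=1) = 31/49
E[X|Y=1] = (0*4 + 1*27)/31 = 27/31

27/31


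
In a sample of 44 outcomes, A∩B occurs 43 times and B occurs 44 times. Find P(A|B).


P(A|B) = P(A∩B)/P(B) = (43/44)/(44/44) = 43/44

43/44


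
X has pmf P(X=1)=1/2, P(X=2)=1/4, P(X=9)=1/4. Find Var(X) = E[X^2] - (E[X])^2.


E[X] = 13/4, E[X^2] = 87/4
Var(X) = E[X^2] - (E[X])^2 = 87/4 - (13/4)^2 = 179/16

179/16


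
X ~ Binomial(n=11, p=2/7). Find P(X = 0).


P(X=0) = C(11,0) * p^0 * (1-p)^11
= 1 * 1 * 48828125/1977326743
= 48828125/1977326743

48828125/1977326743


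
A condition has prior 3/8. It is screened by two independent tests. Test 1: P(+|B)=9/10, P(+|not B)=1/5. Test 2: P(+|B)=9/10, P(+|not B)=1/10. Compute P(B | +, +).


After test 1: P(+) = 9/10*3/8 + 1/5*5/8 = 37/80
P(B|+) = (27/80)/(37/80) = 27/37
After test 2 (use post1 as new prior): P(+) = 9/10*27/37 + 1/10*10/37 = 253/370
P(B|+,+) = (243/370)/(253/370) = 243/253

243/253


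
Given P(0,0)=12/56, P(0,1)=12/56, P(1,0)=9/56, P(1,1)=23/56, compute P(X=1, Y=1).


Read from table: P(X=1, Y=1) = 23/56

23/56


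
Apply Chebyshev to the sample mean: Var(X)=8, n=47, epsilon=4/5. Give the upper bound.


Var(Xbar) = Var(X)/n = 8/47
Chebyshev: P(|Xbar-mu| >= 4/5) <= Var(Xbar)/(4/5)^2 = (8/47)/(16/25) = 25/94

25/94


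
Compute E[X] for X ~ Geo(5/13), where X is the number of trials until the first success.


For geometric (trials until first success), E[X] = 1/p = 1/(5/13) = 13/5

13/5


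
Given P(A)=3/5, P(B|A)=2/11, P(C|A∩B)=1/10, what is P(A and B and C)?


P(A∩B∩C) = P(A) * P(B|A) * P(C|A∩B)
= 3/5 * 2/11 * 1/10
= 6/55 * 1/10 = 3/275

3/275


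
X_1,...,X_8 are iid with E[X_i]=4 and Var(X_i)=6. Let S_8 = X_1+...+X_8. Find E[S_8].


E[S_n] = n*E[X_1] = 8*4 = 32

32


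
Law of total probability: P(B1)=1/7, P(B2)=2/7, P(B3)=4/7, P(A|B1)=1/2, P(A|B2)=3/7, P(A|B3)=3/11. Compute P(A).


P(A) = P(A|B1)P(B1) + P(A|B2)P(B2) + P(A|B3)P(B3)
= 1/2*1/7 + 3/7*2/7 + 3/11*4/7
= 1/14 + 6/49 + 12/77 = 377/1078

377/1078


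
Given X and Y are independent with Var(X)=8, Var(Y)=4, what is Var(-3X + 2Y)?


Independence => Cov(X,Y)=0
Var(-3X + 2Y) = (-3)^2*Var(X) + 2^2*Var(Y)
= 9*8 + 4*4 = 88

88


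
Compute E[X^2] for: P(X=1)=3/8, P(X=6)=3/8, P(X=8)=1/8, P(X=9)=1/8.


E[X^2] = sum(x^2 * P(x))
= 1*3/8 + 36*3/8 + 64*1/8 + 81*1/8
= 32

32


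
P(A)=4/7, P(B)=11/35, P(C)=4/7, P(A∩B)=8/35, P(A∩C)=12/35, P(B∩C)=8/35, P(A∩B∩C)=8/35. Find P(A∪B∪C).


P(A∪B∪C) = P(A)+P(B)+P(C) - P(AB)-P(AC)-P(BC) + P(ABC)
= 4/7+11/35+4/7 - 8/35-12/35-8/35 + 8/35
= 31/35

31/35


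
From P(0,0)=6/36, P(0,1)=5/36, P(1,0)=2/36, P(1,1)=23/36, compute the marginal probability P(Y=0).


P(Y=0) = P(0,0)+P(1,0) = 6/36 + 2/36 = 8/36 = 2/9

2/9


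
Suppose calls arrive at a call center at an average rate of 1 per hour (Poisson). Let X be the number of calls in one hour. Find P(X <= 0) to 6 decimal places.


P(X<=0) = e^(-1)*1^0/0!
≈ 0.3678794412
≈ 0.367879

0.367879


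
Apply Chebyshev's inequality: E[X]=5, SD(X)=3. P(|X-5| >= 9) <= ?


k = 9/3 = 3
Chebyshev: P(|X-mu| >= k*sigma) <= 1/k^2 = 1/3^2 = 1/9

1/9


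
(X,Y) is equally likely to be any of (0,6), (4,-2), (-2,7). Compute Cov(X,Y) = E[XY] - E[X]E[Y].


E[X]=2/3, E[Y]=11/3, E[XY]=-22/3
Cov(X,Y) = E[XY] - E[X]E[Y] = -22/3 - 2/3*11/3 = -88/9

-88/9


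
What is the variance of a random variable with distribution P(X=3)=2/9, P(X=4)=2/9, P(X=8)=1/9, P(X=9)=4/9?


E[X] = 58/9, E[X^2] = 146/3
Var(X) = E[X^2] - (E[X])^2 = 146/3 - (58/9)^2 = 578/81

578/81


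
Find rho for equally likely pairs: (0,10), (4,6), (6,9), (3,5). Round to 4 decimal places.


Cov(X,Y) = -1.1250, Var(X) = 4.6875, Var(Y) = 4.2500
rho = Cov/(sqrt(VarX)*sqrt(VarY)) = -0.2521

-0.2521


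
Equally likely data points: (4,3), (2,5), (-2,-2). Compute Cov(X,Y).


E[X]=4/3, E[Y]=2, E[XY]=26/3
Cov(X,Y) = E[XY] - E[X]E[Y] = 26/3 - 4/3*2 = 6

6


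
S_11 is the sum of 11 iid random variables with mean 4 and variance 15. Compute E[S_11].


E[S_n] = n*E[X_1] = 11*4 = 44

44


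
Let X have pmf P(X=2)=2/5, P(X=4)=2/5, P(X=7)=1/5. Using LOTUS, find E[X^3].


E[X^3] = sum(g(x)*P(x))
= 8*2/5 + 64*2/5 + 343*1/5
= 487/5

487/5


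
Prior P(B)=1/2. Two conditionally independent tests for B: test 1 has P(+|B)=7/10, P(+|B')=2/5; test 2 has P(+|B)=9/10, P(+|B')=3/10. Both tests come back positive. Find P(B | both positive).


After test 1: P(+) = 7/10*1/2 + 2/5*1/2 = 11/20
P(B|+) = (7/20)/(11/20) = 7/11
After test 2 (use post1 as new prior): P(+) = 9/10*7/11 + 3/10*4/11 = 15/22
P(B|+,+) = (63/110)/(15/22) = 21/25

21/25
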